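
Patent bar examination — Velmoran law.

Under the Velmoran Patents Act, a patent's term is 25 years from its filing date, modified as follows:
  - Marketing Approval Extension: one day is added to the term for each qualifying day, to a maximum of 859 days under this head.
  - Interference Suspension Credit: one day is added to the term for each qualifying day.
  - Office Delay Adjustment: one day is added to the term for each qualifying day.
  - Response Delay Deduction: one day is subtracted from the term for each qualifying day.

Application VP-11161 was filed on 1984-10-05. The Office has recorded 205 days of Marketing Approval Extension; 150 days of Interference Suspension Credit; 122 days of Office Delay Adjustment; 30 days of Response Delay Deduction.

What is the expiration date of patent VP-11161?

Base term: filing date + 25 years → 5 October 2009.
Marketing Approval Extension: 205 days (within the 859-day cap) → +205 days → 28 April 2010.
Interference Suspension Credit: +150 days → 25 September 2010.
Office Delay Adjustment: +122 days → 25 January 2011.
Response Delay Deduction: −30 days → 26 December 2010.

December 26, 2010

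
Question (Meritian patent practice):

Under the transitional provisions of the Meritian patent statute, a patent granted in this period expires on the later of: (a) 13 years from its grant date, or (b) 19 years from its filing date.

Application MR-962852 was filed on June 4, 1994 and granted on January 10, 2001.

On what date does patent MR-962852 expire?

2014-01-10

(a) grant + 13 years → 10 January 2014.
(b) filing + 19 years → 4 June 2013.
Later of the two: 10 January 2014.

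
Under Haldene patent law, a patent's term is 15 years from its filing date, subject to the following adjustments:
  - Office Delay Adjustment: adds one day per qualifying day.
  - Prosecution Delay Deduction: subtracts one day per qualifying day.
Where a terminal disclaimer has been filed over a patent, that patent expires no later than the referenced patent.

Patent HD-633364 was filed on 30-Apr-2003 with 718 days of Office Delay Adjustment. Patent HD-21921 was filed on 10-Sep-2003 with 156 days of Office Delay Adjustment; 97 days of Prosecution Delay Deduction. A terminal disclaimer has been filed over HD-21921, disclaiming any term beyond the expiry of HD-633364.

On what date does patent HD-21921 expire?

November 8, 2018

Natural term of HD-21921:
  Base: filing + 15 years → 10 September 2018.
  Office Delay Adjustment: +156 days → 13 February 2019.
  Prosecution Delay Deduction: −97 days → 8 November 2018.
Expiry of referenced patent HD-633364:
  Base: filing + 15 years → 30 April 2018.
  Office Delay Adjustment: +718 days → 17 April 2020.
Terminal disclaimer: HD-21921 expires on the earlier of 8 November 2018 and 17 April 2020.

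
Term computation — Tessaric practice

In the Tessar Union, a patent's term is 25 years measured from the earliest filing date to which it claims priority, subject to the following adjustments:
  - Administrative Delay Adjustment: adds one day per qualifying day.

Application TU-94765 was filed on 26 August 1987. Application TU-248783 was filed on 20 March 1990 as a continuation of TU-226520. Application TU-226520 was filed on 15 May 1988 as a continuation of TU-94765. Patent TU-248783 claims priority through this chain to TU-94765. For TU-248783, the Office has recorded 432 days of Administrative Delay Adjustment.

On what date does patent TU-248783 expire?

2013-11-01

Earliest priority filing: 26 August 1987.
Base term: 26 August 1987 + 25 years → 26 August 2012.
Administrative Delay Adjustment: +432 days → 1 November 2013.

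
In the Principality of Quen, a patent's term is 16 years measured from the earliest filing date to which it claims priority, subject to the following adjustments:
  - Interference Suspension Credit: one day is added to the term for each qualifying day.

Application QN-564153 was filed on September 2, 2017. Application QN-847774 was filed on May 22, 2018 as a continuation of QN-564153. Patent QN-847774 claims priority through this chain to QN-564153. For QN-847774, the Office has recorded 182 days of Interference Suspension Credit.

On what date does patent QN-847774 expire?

Earliest priority filing: 2 September 2017.
Base term: 2 September 2017 + 16 years → 2 September 2033.
Interference Suspension Credit: +182 days → 3 March 2034.

2034-03-03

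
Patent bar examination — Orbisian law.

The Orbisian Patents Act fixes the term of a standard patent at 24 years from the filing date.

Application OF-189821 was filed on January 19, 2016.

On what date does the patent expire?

January 19, 2040

Filing date + 24 years → 19 January 2040.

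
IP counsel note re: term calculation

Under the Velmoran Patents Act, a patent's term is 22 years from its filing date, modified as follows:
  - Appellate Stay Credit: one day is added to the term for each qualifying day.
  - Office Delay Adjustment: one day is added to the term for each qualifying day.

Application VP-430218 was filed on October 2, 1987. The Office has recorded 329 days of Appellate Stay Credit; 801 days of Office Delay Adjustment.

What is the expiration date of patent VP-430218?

Base term: filing date + 22 years → 2 October 2009.
Appellate Stay Credit: +329 days → 27 August 2010.
Office Delay Adjustment: +801 days → 5 November 2012.

2012-11-05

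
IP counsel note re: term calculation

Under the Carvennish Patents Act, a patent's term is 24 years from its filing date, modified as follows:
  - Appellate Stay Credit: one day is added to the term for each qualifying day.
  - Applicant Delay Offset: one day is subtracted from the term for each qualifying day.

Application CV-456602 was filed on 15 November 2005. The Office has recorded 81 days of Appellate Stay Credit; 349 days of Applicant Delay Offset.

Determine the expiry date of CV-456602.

Base term: filing date + 24 years → 15 November 2029.
Appellate Stay Credit: +81 days → 4 February 2030.
Applicant Delay Offset: −349 days → 20 February 2029.

February 20, 2029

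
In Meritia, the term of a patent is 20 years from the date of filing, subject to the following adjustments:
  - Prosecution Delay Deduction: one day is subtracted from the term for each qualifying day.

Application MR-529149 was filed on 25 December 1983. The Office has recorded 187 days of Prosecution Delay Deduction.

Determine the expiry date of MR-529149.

June 21, 2003

Base term: filing date + 20 years → 25 December 2003.
Prosecution Delay Deduction: −187 days → 21 June 2003.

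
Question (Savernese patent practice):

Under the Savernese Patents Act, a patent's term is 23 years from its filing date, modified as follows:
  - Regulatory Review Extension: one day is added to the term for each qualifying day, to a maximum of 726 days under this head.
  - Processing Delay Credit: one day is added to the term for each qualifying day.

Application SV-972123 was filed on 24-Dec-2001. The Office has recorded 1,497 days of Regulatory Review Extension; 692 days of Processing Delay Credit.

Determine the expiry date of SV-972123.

Base term: filing date + 23 years → 24 December 2024.
Regulatory Review Extension: 1497 days claimed exceeds the 726-day cap, so +726 days → 20 December 2026.
Processing Delay Credit: +692 days → 11 November 2028.

2028-11-11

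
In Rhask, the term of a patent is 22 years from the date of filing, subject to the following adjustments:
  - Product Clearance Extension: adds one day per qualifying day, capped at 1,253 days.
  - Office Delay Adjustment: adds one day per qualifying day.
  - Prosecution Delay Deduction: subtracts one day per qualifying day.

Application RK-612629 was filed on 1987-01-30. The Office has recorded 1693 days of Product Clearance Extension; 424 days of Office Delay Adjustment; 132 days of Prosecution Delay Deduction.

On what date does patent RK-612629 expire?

April 24, 2013

Base term: filing date + 22 years → 30 January 2009.
Product Clearance Extension: 1693 days claimed exceeds the 1253-day cap, so +1253 days → 6 July 2012.
Office Delay Adjustment: +424 days → 3 September 2013.
Prosecution Delay Deduction: −132 days → 24 April 2013.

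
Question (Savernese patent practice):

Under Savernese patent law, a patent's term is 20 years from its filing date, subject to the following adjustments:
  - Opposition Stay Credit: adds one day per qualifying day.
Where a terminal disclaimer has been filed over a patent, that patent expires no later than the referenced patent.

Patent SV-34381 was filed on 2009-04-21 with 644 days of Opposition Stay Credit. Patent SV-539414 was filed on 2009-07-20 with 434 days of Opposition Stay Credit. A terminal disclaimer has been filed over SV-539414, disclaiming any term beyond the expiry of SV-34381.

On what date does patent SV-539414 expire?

Natural term of SV-539414:
  Base: filing + 20 years → 20 July 2029.
  Opposition Stay Credit: +434 days → 27 September 2030.
Expiry of referenced patent SV-34381:
  Base: filing + 20 years → 21 April 2029.
  Opposition Stay Credit: +644 days → 25 January 2031.
Terminal disclaimer: SV-539414 expires on the earlier of 27 September 2030 and 25 January 2031.

2030-09-27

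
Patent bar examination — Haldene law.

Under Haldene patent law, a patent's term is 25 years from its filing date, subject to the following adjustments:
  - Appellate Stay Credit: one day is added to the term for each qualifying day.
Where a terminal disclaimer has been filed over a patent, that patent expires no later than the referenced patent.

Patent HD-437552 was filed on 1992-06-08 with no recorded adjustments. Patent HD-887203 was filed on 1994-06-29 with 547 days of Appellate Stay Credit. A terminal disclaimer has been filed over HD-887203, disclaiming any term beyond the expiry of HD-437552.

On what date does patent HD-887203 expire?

June 8, 2017

Natural term of HD-887203:
  Base: filing + 25 years → 29 June 2019.
  Appellate Stay Credit: +547 days → 27 December 2020.
Expiry of referenced patent HD-437552:
  Base: filing + 25 years → 8 June 2017.
Terminal disclaimer: HD-887203 expires on the earlier of 27 December 2020 and 8 June 2017.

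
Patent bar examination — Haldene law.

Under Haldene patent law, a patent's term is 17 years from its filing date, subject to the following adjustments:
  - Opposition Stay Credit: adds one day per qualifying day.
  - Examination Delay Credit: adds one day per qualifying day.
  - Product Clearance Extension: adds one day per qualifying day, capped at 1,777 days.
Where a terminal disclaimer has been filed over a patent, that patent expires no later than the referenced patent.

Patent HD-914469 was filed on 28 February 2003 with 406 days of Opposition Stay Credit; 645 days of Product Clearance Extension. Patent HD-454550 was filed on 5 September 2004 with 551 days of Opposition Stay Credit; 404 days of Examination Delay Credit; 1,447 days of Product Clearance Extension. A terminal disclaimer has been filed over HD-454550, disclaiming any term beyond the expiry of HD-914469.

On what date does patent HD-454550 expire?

Natural term of HD-454550:
  Base: filing + 17 years → 5 September 2021.
  Opposition Stay Credit: +551 days → 10 March 2023.
  Examination Delay Credit: +404 days → 17 April 2024.
  Product Clearance Extension: 1447 days (within the 1777-day cap) → +1447 days → 3 April 2028.
Expiry of referenced patent HD-914469:
  Base: filing + 17 years → 28 February 2020.
  Opposition Stay Credit: +406 days → 9 April 2021.
  Product Clearance Extension: 645 days (within the 1777-day cap) → +645 days → 14 January 2023.
Terminal disclaimer: HD-454550 expires on the earlier of 3 April 2028 and 14 January 2023.

2023-01-14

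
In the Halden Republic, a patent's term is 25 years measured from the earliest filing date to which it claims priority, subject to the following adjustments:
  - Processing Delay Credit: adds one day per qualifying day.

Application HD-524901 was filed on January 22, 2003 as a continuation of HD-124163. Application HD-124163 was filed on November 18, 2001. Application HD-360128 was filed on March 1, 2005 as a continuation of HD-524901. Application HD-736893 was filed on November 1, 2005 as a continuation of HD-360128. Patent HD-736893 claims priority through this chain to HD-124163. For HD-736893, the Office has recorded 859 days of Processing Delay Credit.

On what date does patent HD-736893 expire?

March 26, 2029

Earliest priority filing: 18 November 2001.
Base term: 18 November 2001 + 25 years → 18 November 2026.
Processing Delay Credit: +859 days → 26 March 2029.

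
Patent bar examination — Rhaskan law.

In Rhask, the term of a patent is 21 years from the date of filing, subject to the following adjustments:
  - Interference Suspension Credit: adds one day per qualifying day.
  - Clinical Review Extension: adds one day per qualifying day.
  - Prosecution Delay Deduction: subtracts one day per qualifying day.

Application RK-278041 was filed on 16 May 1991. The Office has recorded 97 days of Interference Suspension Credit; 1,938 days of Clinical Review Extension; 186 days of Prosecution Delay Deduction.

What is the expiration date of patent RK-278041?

2017-06-08

Base term: filing date + 21 years → 16 May 2012.
Interference Suspension Credit: +97 days → 21 August 2012.
Clinical Review Extension: +1938 days → 11 December 2017.
Prosecution Delay Deduction: −186 days → 8 June 2017.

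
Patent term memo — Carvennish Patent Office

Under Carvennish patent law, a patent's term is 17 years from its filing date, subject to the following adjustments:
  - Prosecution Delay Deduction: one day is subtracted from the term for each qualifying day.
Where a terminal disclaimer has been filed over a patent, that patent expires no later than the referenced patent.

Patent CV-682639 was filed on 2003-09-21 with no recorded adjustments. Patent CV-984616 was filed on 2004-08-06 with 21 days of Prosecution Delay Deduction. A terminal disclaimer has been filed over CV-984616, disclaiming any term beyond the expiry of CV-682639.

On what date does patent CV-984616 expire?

Natural term of CV-984616:
  Base: filing + 17 years → 6 August 2021.
  Prosecution Delay Deduction: −21 days → 16 July 2021.
Expiry of referenced patent CV-682639:
  Base: filing + 17 years → 21 September 2020.
Terminal disclaimer: CV-984616 expires on the earlier of 16 July 2021 and 21 September 2020.

September 21, 2020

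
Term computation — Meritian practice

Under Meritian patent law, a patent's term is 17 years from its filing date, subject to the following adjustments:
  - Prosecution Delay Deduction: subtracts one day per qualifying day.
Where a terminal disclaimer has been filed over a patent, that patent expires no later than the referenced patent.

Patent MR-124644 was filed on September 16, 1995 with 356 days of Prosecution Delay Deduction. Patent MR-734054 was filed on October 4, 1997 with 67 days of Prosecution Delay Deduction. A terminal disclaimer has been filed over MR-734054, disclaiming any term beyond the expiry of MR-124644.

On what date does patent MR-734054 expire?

Natural term of MR-734054:
  Base: filing + 17 years → 4 October 2014.
  Prosecution Delay Deduction: −67 days → 29 July 2014.
Expiry of referenced patent MR-124644:
  Base: filing + 17 years → 16 September 2012.
  Prosecution Delay Deduction: −356 days → 26 September 2011.
Terminal disclaimer: MR-734054 expires on the earlier of 29 July 2014 and 26 September 2011.

2011-09-26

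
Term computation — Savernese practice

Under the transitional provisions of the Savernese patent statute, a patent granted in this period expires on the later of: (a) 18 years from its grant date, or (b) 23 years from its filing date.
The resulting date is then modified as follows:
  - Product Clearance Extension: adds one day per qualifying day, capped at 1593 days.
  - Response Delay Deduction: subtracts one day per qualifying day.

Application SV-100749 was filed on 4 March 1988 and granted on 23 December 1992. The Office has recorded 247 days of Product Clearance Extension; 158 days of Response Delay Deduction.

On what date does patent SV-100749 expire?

(a) grant + 18 years → 23 December 2010.
(b) filing + 23 years → 4 March 2011.
Later of the two: 4 March 2011.
Product Clearance Extension: 247 days (within the 1593-day cap) → +247 days → 6 November 2011.
Response Delay Deduction: −158 days → 1 June 2011.

2011-06-01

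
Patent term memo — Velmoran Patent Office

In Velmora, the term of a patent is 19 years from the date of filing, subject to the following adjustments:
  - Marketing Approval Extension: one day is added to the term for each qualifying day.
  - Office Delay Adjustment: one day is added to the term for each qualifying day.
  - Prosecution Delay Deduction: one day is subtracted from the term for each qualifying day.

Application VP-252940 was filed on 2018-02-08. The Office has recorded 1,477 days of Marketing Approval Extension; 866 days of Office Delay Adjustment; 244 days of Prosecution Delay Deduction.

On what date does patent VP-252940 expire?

2042-11-08

Base term: filing date + 19 years → 8 February 2037.
Marketing Approval Extension: +1477 days → 24 February 2041.
Office Delay Adjustment: +866 days → 10 July 2043.
Prosecution Delay Deduction: −244 days → 8 November 2042.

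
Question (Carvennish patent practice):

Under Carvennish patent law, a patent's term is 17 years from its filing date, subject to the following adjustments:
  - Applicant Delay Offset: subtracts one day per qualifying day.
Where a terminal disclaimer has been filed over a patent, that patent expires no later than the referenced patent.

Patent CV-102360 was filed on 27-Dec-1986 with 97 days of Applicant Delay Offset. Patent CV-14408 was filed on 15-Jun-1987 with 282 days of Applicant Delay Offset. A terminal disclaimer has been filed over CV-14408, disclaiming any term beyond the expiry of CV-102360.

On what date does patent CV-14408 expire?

September 7, 2003

Natural term of CV-14408:
  Base: filing + 17 years → 15 June 2004.
  Applicant Delay Offset: −282 days → 7 September 2003.
Expiry of referenced patent CV-102360:
  Base: filing + 17 years → 27 December 2003.
  Applicant Delay Offset: −97 days → 21 September 2003.
Terminal disclaimer: CV-14408 expires on the earlier of 7 September 2003 and 21 September 2003.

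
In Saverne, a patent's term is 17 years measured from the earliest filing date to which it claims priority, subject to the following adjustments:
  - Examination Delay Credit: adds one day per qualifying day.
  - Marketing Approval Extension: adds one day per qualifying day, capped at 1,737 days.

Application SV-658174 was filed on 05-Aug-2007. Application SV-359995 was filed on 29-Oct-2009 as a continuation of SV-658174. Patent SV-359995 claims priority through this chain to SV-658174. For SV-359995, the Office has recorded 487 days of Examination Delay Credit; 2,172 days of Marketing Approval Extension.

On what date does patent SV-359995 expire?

Earliest priority filing: 5 August 2007.
Base term: 5 August 2007 + 17 years → 5 August 2024.
Examination Delay Credit: +487 days → 5 December 2025.
Marketing Approval Extension: 2172 days claimed exceeds the 1737-day cap, so +1737 days → 7 September 2030.

2030-09-07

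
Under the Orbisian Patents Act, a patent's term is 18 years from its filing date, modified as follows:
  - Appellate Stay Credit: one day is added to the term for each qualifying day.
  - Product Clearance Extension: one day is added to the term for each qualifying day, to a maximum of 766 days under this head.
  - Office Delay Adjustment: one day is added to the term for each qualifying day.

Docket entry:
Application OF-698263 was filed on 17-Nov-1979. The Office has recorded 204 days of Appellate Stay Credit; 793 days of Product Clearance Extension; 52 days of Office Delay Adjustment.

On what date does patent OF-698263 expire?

Base term: filing date + 18 years → 17 November 1997.
Appellate Stay Credit: +204 days → 9 June 1998.
Product Clearance Extension: 793 days claimed exceeds the 766-day cap, so +766 days → 14 July 2000.
Office Delay Adjustment: +52 days → 4 September 2000.

September 4, 2000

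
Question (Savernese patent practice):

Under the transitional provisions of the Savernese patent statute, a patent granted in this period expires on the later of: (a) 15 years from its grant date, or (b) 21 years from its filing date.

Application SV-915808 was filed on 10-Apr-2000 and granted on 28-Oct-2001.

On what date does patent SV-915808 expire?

April 10, 2021

(a) grant + 15 years → 28 October 2016.
(b) filing + 21 years → 10 April 2021.
Later of the two: 10 April 2021.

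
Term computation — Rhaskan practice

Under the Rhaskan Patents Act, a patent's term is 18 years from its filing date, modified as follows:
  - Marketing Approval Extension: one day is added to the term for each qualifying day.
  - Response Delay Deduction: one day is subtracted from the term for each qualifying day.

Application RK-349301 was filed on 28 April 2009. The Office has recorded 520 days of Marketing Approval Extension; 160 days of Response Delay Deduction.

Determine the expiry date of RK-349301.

Base term: filing date + 18 years → 28 April 2027.
Marketing Approval Extension: +520 days → 29 September 2028.
Response Delay Deduction: −160 days → 22 April 2028.

April 22, 2028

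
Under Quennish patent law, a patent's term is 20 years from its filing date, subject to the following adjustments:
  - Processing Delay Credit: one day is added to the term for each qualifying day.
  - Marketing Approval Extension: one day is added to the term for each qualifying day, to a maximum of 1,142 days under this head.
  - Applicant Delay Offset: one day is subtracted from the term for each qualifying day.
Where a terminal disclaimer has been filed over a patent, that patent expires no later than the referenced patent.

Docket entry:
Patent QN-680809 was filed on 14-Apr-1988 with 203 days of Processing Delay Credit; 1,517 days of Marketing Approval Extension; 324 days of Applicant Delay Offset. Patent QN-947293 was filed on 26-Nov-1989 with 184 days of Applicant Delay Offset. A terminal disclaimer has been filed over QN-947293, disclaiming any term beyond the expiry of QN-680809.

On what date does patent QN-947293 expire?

Natural term of QN-947293:
  Base: filing + 20 years → 26 November 2009.
  Applicant Delay Offset: −184 days → 26 May 2009.
Expiry of referenced patent QN-680809:
  Base: filing + 20 years → 14 April 2008.
  Processing Delay Credit: +203 days → 3 November 2008.
  Marketing Approval Extension: 1517 days claimed exceeds the 1142-day cap, so +1142 days → 20 December 2011.
  Applicant Delay Offset: −324 days → 30 January 2011.
Terminal disclaimer: QN-947293 expires on the earlier of 26 May 2009 and 30 January 2011.

2009-05-26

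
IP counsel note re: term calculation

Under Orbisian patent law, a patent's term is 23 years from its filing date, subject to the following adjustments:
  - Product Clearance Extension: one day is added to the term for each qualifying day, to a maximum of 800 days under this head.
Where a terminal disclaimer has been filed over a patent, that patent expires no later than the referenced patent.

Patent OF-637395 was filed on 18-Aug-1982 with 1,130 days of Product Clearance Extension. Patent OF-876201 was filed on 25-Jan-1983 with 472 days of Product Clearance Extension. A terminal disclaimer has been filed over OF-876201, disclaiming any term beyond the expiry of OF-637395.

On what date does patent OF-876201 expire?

Natural term of OF-876201:
  Base: filing + 23 years → 25 January 2006.
  Product Clearance Extension: 472 days (within the 800-day cap) → +472 days → 12 May 2007.
Expiry of referenced patent OF-637395:
  Base: filing + 23 years → 18 August 2005.
  Product Clearance Extension: 1130 days claimed exceeds the 800-day cap, so +800 days → 27 October 2007.
Terminal disclaimer: OF-876201 expires on the earlier of 12 May 2007 and 27 October 2007.

May 12, 2007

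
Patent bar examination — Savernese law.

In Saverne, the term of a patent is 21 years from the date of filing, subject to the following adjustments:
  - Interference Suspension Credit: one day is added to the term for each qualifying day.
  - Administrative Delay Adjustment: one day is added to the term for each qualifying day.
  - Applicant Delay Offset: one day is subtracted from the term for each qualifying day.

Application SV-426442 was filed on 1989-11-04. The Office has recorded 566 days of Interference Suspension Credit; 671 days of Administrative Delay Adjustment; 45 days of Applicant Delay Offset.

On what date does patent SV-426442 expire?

Base term: filing date + 21 years → 4 November 2010.
Interference Suspension Credit: +566 days → 23 May 2012.
Administrative Delay Adjustment: +671 days → 25 March 2014.
Applicant Delay Offset: −45 days → 8 February 2014.

February 8, 2014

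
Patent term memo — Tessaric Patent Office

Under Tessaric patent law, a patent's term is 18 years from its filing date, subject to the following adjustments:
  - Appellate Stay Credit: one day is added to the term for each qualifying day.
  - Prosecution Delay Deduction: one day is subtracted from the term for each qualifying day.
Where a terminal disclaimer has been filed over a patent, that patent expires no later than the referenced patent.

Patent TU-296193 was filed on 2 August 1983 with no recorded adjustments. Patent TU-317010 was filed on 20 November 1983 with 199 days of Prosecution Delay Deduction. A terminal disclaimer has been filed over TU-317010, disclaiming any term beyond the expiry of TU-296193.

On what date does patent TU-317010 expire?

May 5, 2001

Natural term of TU-317010:
  Base: filing + 18 years → 20 November 2001.
  Prosecution Delay Deduction: −199 days → 5 May 2001.
Expiry of referenced patent TU-296193:
  Base: filing + 18 years → 2 August 2001.
Terminal disclaimer: TU-317010 expires on the earlier of 5 May 2001 and 2 August 2001.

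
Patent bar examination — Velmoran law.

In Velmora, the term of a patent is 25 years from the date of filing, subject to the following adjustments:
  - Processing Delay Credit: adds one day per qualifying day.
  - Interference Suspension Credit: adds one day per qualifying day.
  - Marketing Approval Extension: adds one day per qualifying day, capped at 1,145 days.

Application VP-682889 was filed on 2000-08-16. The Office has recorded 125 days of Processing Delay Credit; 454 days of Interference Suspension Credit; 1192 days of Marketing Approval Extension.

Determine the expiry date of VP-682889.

May 6, 2030

Base term: filing date + 25 years → 16 August 2025.
Processing Delay Credit: +125 days → 19 December 2025.
Interference Suspension Credit: +454 days → 18 March 2027.
Marketing Approval Extension: 1192 days claimed exceeds the 1145-day cap, so +1145 days → 6 May 2030.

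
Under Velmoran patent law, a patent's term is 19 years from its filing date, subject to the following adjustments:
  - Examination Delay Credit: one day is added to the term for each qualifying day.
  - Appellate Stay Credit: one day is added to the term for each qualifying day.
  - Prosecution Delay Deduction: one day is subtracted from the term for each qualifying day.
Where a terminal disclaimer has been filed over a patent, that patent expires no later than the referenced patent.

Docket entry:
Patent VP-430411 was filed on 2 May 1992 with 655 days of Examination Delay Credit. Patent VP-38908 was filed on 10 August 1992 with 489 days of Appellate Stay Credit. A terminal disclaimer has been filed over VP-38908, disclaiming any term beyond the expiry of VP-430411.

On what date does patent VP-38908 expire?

December 11, 2012

Natural term of VP-38908:
  Base: filing + 19 years → 10 August 2011.
  Appellate Stay Credit: +489 days → 11 December 2012.
Expiry of referenced patent VP-430411:
  Base: filing + 19 years → 2 May 2011.
  Examination Delay Credit: +655 days → 15 February 2013.
Terminal disclaimer: VP-38908 expires on the earlier of 11 December 2012 and 15 February 2013.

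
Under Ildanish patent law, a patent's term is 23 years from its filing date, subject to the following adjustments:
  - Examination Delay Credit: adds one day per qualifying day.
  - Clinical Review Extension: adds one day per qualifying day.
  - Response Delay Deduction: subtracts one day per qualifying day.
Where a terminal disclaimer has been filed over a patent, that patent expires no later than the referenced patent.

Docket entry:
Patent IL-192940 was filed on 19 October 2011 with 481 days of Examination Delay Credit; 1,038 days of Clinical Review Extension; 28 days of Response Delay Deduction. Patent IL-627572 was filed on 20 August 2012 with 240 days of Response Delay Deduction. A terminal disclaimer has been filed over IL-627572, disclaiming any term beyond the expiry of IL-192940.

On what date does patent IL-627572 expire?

Natural term of IL-627572:
  Base: filing + 23 years → 20 August 2035.
  Response Delay Deduction: −240 days → 23 December 2034.
Expiry of referenced patent IL-192940:
  Base: filing + 23 years → 19 October 2034.
  Examination Delay Credit: +481 days → 12 February 2036.
  Clinical Review Extension: +1038 days → 16 December 2038.
  Response Delay Deduction: −28 days → 18 November 2038.
Terminal disclaimer: IL-627572 expires on the earlier of 23 December 2034 and 18 November 2038.

December 23, 2034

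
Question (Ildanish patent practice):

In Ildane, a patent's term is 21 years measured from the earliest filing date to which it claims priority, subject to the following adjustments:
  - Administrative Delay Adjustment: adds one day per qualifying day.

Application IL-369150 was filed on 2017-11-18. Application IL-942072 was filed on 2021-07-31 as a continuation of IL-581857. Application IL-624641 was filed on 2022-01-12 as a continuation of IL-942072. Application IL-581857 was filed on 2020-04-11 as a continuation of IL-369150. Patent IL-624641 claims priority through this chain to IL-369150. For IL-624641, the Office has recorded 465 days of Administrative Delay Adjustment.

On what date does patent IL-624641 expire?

Earliest priority filing: 18 November 2017.
Base term: 18 November 2017 + 21 years → 18 November 2038.
Administrative Delay Adjustment: +465 days → 26 February 2040.

2040-02-26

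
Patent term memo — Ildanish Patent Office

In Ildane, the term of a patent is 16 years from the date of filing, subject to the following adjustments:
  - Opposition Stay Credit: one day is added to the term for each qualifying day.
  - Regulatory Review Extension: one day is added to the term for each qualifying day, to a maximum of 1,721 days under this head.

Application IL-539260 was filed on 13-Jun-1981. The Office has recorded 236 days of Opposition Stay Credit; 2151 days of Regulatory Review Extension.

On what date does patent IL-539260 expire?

Base term: filing date + 16 years → 13 June 1997.
Opposition Stay Credit: +236 days → 4 February 1998.
Regulatory Review Extension: 2151 days claimed exceeds the 1721-day cap, so +1721 days → 22 October 2002.

2002-10-22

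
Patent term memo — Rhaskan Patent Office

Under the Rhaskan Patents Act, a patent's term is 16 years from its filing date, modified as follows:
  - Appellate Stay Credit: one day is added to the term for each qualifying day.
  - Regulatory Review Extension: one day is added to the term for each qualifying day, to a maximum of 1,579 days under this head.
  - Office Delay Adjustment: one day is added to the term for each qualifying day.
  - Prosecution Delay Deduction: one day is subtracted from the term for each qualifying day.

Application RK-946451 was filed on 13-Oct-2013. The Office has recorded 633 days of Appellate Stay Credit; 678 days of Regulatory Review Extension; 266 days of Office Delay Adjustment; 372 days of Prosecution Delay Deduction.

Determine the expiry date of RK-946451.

January 30, 2033

Base term: filing date + 16 years → 13 October 2029.
Appellate Stay Credit: +633 days → 8 July 2031.
Regulatory Review Extension: 678 days (within the 1579-day cap) → +678 days → 16 May 2033.
Office Delay Adjustment: +266 days → 6 February 2034.
Prosecution Delay Deduction: −372 days → 30 January 2033.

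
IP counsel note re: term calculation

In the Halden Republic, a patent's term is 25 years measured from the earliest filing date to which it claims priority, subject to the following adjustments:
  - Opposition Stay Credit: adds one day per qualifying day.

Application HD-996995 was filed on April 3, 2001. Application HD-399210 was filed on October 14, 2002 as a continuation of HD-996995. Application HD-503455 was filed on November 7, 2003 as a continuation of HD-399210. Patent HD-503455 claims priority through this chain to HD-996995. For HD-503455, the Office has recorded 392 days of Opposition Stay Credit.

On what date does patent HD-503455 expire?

2027-04-30

Earliest priority filing: 3 April 2001.
Base term: 3 April 2001 + 25 years → 3 April 2026.
Opposition Stay Credit: +392 days → 30 April 2027.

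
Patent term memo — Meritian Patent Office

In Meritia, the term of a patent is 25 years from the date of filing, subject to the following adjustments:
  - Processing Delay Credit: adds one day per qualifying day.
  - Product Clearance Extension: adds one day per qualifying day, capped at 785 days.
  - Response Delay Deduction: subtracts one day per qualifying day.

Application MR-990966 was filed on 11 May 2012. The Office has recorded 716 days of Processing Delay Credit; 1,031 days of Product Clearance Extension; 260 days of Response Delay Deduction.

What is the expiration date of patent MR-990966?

Base term: filing date + 25 years → 11 May 2037.
Processing Delay Credit: +716 days → 27 April 2039.
Product Clearance Extension: 1031 days claimed exceeds the 785-day cap, so +785 days → 20 June 2041.
Response Delay Deduction: −260 days → 3 October 2040.

2040-10-03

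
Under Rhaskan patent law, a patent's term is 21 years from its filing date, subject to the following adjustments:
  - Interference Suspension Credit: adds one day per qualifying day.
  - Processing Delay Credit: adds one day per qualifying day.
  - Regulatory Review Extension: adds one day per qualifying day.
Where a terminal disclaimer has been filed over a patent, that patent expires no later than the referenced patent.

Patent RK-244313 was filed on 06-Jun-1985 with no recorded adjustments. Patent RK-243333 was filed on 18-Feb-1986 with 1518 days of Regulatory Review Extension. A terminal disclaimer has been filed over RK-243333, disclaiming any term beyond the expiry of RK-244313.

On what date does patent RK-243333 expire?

Natural term of RK-243333:
  Base: filing + 21 years → 18 February 2007.
  Regulatory Review Extension: +1518 days → 16 April 2011.
Expiry of referenced patent RK-244313:
  Base: filing + 21 years → 6 June 2006.
Terminal disclaimer: RK-243333 expires on the earlier of 16 April 2011 and 6 June 2006.

2006-06-06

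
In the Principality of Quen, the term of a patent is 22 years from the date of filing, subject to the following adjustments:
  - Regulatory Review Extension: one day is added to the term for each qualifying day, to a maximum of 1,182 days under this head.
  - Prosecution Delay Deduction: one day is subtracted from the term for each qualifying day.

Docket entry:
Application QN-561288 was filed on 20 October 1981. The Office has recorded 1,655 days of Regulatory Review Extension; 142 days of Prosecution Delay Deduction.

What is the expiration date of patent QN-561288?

2006-08-25

Base term: filing date + 22 years → 20 October 2003.
Regulatory Review Extension: 1655 days claimed exceeds the 1182-day cap, so +1182 days → 14 January 2007.
Prosecution Delay Deduction: −142 days → 25 August 2006.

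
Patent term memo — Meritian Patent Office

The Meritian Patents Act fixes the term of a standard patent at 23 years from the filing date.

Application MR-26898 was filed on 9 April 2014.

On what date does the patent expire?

2037-04-09

Filing date + 23 years → 9 April 2037.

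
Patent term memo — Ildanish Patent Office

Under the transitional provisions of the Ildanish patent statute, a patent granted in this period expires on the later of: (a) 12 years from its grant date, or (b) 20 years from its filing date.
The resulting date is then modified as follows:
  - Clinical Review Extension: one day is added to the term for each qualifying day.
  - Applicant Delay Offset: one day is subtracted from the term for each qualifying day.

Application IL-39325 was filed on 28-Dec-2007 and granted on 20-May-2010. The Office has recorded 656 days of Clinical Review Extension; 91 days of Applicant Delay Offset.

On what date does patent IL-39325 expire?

July 15, 2029

(a) grant + 12 years → 20 May 2022.
(b) filing + 20 years → 28 December 2027.
Later of the two: 28 December 2027.
Clinical Review Extension: +656 days → 14 October 2029.
Applicant Delay Offset: −91 days → 15 July 2029.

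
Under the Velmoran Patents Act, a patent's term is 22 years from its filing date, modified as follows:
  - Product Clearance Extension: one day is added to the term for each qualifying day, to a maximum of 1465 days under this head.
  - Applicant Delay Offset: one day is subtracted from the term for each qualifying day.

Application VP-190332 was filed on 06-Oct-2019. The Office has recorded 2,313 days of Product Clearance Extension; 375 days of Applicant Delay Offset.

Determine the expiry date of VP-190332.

September 30, 2044

Base term: filing date + 22 years → 6 October 2041.
Product Clearance Extension: 2313 days claimed exceeds the 1465-day cap, so +1465 days → 10 October 2045.
Applicant Delay Offset: −375 days → 30 September 2044.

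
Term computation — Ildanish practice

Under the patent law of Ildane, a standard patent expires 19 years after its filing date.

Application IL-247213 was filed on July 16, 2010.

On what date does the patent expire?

July 16, 2029

Filing date + 19 years → 16 July 2029.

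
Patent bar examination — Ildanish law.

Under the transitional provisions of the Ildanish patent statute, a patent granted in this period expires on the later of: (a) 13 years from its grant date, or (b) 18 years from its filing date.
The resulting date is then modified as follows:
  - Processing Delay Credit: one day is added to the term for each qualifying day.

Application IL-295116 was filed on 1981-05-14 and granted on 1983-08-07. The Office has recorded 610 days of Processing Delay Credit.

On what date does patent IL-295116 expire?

(a) grant + 13 years → 7 August 1996.
(b) filing + 18 years → 14 May 1999.
Later of the two: 14 May 1999.
Processing Delay Credit: +610 days → 13 January 2001.

January 13, 2001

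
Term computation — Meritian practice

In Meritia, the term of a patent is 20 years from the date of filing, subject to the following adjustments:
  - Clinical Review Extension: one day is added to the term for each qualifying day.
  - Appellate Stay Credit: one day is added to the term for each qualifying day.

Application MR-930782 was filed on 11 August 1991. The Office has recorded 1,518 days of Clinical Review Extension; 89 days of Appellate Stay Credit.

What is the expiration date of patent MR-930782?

Base term: filing date + 20 years → 11 August 2011.
Clinical Review Extension: +1518 days → 7 October 2015.
Appellate Stay Credit: +89 days → 4 January 2016.

January 4, 2016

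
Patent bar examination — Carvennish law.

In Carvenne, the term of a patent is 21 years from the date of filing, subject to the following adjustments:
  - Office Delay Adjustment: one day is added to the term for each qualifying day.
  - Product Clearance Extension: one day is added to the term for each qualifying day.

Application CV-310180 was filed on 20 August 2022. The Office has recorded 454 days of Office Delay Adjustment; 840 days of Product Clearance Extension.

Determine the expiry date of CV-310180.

2047-03-06

Base term: filing date + 21 years → 20 August 2043.
Office Delay Adjustment: +454 days → 16 November 2044.
Product Clearance Extension: +840 days → 6 March 2047.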